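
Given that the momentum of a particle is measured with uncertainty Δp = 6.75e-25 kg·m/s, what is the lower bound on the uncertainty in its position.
78.116 pm

Using the Heisenberg uncertainty principle:
ΔxΔp ≥ ℏ/2

The minimum uncertainty in position is:
Δx_min = ℏ/(2Δp)
Δx_min = (1.055e-34 J·s) / (2 × 6.750e-25 kg·m/s)
Δx_min = 7.812e-11 m = 78.116 pm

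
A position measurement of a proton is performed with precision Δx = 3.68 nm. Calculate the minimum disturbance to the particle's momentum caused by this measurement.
1.433 × 10^-26 kg·m/s

The uncertainty principle implies that measuring position disturbs momentum:
ΔxΔp ≥ ℏ/2

When we measure position with precision Δx, we necessarily introduce a momentum uncertainty:
Δp ≥ ℏ/(2Δx)
Δp_min = (1.055e-34 J·s) / (2 × 3.680e-09 m)
Δp_min = 1.433e-26 kg·m/s

The more precisely we measure position, the greater the momentum disturbance.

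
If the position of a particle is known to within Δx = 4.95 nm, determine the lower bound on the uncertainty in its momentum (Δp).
1.065 × 10^-26 kg·m/s

Using the Heisenberg uncertainty principle:
ΔxΔp ≥ ℏ/2

The minimum uncertainty in momentum is:
Δp_min = ℏ/(2Δx)
Δp_min = (1.055e-34 J·s) / (2 × 4.950e-09 m)
Δp_min = 1.065e-26 kg·m/s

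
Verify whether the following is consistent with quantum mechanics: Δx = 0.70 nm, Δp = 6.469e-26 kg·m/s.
No, it violates the uncertainty principle (impossible measurement).

Calculate the product ΔxΔp:
ΔxΔp = (7.000e-10 m) × (6.469e-26 kg·m/s)
ΔxΔp = 4.528e-35 J·s

Compare to the minimum allowed value ℏ/2:
ℏ/2 = 5.273e-35 J·s

Since ΔxΔp = 4.528e-35 J·s < 5.273e-35 J·s = ℏ/2,
the measurement violates the uncertainty principle.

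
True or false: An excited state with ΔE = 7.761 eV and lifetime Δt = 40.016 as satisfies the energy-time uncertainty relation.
No, it violates the uncertainty relation.

Calculate the product ΔEΔt:
ΔE = 7.761 eV = 1.243e-18 J
ΔEΔt = (1.243e-18 J) × (4.002e-17 s)
ΔEΔt = 4.976e-35 J·s

Compare to the minimum allowed value ℏ/2:
ℏ/2 = 5.273e-35 J·s

Since ΔEΔt = 4.976e-35 J·s < 5.273e-35 J·s = ℏ/2,
this violates the uncertainty relation.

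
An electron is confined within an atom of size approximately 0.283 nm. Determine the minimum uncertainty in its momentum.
1.863 × 10^-25 kg·m/s

Using the Heisenberg uncertainty principle:
ΔxΔp ≥ ℏ/2

With Δx ≈ L = 2.830e-10 m (the confinement size):
Δp_min = ℏ/(2Δx)
Δp_min = (1.055e-34 J·s) / (2 × 2.830e-10 m)
Δp_min = 1.863e-25 kg·m/s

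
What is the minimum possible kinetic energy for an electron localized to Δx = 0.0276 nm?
12.504 eV

Localizing a particle requires giving it sufficient momentum uncertainty:

1. From uncertainty principle: Δp ≥ ℏ/(2Δx)
   Δp_min = (1.055e-34 J·s) / (2 × 2.760e-11 m)
   Δp_min = 1.910e-24 kg·m/s

2. This momentum uncertainty corresponds to kinetic energy:
   KE ≈ (Δp)²/(2m) = (1.910e-24)²/(2 × 9.109e-31 kg)
   KE = 2.003e-18 J = 12.504 eV

Tighter localization requires more energy.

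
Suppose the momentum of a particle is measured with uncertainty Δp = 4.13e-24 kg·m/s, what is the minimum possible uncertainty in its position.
12.767 pm

Using the Heisenberg uncertainty principle:
ΔxΔp ≥ ℏ/2

The minimum uncertainty in position is:
Δx_min = ℏ/(2Δp)
Δx_min = (1.055e-34 J·s) / (2 × 4.130e-24 kg·m/s)
Δx_min = 1.277e-11 m = 12.767 pm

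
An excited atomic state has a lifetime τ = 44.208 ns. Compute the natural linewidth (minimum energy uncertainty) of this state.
7.444 neV

Using the energy-time uncertainty principle:
ΔEΔt ≥ ℏ/2

The lifetime τ represents the time uncertainty Δt.
The natural linewidth (minimum energy uncertainty) is:

ΔE = ℏ/(2τ)
ΔE = (1.055e-34 J·s) / (2 × 4.421e-08 s)
ΔE = 1.193e-27 J = 7.444 neV

This natural linewidth limits the precision of spectroscopic measurements.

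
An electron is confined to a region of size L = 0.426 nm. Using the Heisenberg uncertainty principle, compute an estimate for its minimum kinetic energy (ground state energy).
52.486 meV

Using the uncertainty principle to estimate ground state energy:

1. The position uncertainty is approximately the confinement size:
   Δx ≈ L = 4.260e-10 m

2. From ΔxΔp ≥ ℏ/2, the minimum momentum uncertainty is:
   Δp ≈ ℏ/(2L) = 1.238e-25 kg·m/s

3. The kinetic energy is approximately:
   KE ≈ (Δp)²/(2m) = (1.238e-25)²/(2 × 9.109e-31 kg)
   KE ≈ 8.409e-21 J = 52.486 meV

This is an order-of-magnitude estimate of the ground state energy.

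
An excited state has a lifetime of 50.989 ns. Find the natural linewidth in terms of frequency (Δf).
1.561 MHz

Using the energy-time uncertainty principle and E = hf:
ΔEΔt ≥ ℏ/2
hΔf·Δt ≥ ℏ/2

The minimum frequency uncertainty is:
Δf = ℏ/(2hτ) = 1/(4πτ)
Δf = 1/(4π × 5.099e-08 s)
Δf = 1.561e+06 Hz = 1.561 MHz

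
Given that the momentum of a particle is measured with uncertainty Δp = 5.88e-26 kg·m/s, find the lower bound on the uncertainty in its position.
896.745 pm

Using the Heisenberg uncertainty principle:
ΔxΔp ≥ ℏ/2

The minimum uncertainty in position is:
Δx_min = ℏ/(2Δp)
Δx_min = (1.055e-34 J·s) / (2 × 5.880e-26 kg·m/s)
Δx_min = 8.967e-10 m = 896.745 pm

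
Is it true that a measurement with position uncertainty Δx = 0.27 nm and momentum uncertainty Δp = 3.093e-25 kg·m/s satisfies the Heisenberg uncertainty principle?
Yes, it satisfies the uncertainty principle.

Calculate the product ΔxΔp:
ΔxΔp = (2.700e-10 m) × (3.093e-25 kg·m/s)
ΔxΔp = 8.351e-35 J·s

Compare to the minimum allowed value ℏ/2:
ℏ/2 = 5.273e-35 J·s

Since ΔxΔp = 8.351e-35 J·s ≥ 5.273e-35 J·s = ℏ/2,
the measurement satisfies the uncertainty principle.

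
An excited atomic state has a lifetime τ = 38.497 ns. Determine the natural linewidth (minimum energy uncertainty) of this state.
8.549 neV

Using the energy-time uncertainty principle:
ΔEΔt ≥ ℏ/2

The lifetime τ represents the time uncertainty Δt.
The natural linewidth (minimum energy uncertainty) is:

ΔE = ℏ/(2τ)
ΔE = (1.055e-34 J·s) / (2 × 3.850e-08 s)
ΔE = 1.370e-27 J = 8.549 neV

This natural linewidth limits the precision of spectroscopic measurements.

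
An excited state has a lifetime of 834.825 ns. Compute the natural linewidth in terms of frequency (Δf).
95.322 kHz

Using the energy-time uncertainty principle and E = hf:
ΔEΔt ≥ ℏ/2
hΔf·Δt ≥ ℏ/2

The minimum frequency uncertainty is:
Δf = ℏ/(2hτ) = 1/(4πτ)
Δf = 1/(4π × 8.348e-07 s)
Δf = 9.532e+04 Hz = 95.322 kHz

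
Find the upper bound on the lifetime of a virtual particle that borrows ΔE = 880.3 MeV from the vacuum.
3.739 × 10^-25 s

Using the energy-time uncertainty principle:
ΔEΔt ≥ ℏ/2

For a virtual particle borrowing energy ΔE, the maximum lifetime is:
Δt_max = ℏ/(2ΔE)

Converting energy:
ΔE = 880.3 MeV = 1.410e-10 J

Δt_max = (1.055e-34 J·s) / (2 × 1.410e-10 J)
Δt_max = 3.739e-25 s = 3.739 × 10^-25 s

Virtual particles with higher borrowed energy exist for shorter times.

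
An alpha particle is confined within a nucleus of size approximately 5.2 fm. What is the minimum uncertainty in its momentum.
1.014 × 10^-20 kg·m/s

Using the Heisenberg uncertainty principle:
ΔxΔp ≥ ℏ/2

With Δx ≈ L = 5.200e-15 m (the confinement size):
Δp_min = ℏ/(2Δx)
Δp_min = (1.055e-34 J·s) / (2 × 5.200e-15 m)
Δp_min = 1.014e-20 kg·m/s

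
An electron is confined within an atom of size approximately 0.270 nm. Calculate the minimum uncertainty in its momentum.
1.953 × 10^-25 kg·m/s

Using the Heisenberg uncertainty principle:
ΔxΔp ≥ ℏ/2

With Δx ≈ L = 2.700e-10 m (the confinement size):
Δp_min = ℏ/(2Δx)
Δp_min = (1.055e-34 J·s) / (2 × 2.700e-10 m)
Δp_min = 1.953e-25 kg·m/s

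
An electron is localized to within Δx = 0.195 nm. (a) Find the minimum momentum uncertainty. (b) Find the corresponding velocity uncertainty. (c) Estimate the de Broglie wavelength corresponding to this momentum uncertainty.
(a) Δp_min = 2.704 × 10^-25 kg·m/s
(b) Δv_min = 296.840 km/s
(c) λ_dB = 2.450 nm

Step-by-step:

(a) From the uncertainty principle:
Δp_min = ℏ/(2Δx) = (1.055e-34 J·s)/(2 × 1.950e-10 m) = 2.704e-25 kg·m/s

(b) The velocity uncertainty:
Δv = Δp/m = (2.704e-25 kg·m/s)/(9.109e-31 kg) = 2.968e+05 m/s = 296.840 km/s

(c) The de Broglie wavelength for this momentum:
λ = h/p = (6.626e-34 J·s)/(2.704e-25 kg·m/s) = 2.450e-09 m = 2.450 nm

Note: The de Broglie wavelength is comparable to the localization size, as expected from wave-particle duality.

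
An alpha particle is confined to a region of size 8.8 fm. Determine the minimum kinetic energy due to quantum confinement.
16.862 keV

Using the uncertainty principle:

1. Position uncertainty: Δx ≈ 8.800e-15 m
2. Minimum momentum uncertainty: Δp = ℏ/(2Δx) = 5.992e-21 kg·m/s
3. Minimum kinetic energy:
   KE = (Δp)²/(2m) = (5.992e-21)²/(2 × 6.645e-27 kg)
   KE = 2.702e-15 J = 16.862 keV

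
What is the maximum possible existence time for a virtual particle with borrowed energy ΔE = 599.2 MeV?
5.492 × 10^-25 s

Using the energy-time uncertainty principle:
ΔEΔt ≥ ℏ/2

For a virtual particle borrowing energy ΔE, the maximum lifetime is:
Δt_max = ℏ/(2ΔE)

Converting energy:
ΔE = 599.2 MeV = 9.600e-11 J

Δt_max = (1.055e-34 J·s) / (2 × 9.600e-11 J)
Δt_max = 5.492e-25 s = 5.492 × 10^-25 s

Virtual particles with higher borrowed energy exist for shorter times.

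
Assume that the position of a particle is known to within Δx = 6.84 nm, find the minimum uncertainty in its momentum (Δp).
7.709 × 10^-27 kg·m/s

Using the Heisenberg uncertainty principle:
ΔxΔp ≥ ℏ/2

The minimum uncertainty in momentum is:
Δp_min = ℏ/(2Δx)
Δp_min = (1.055e-34 J·s) / (2 × 6.840e-09 m)
Δp_min = 7.709e-27 kg·m/s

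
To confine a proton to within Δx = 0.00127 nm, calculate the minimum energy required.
3.216 eV

Localizing a particle requires giving it sufficient momentum uncertainty:

1. From uncertainty principle: Δp ≥ ℏ/(2Δx)
   Δp_min = (1.055e-34 J·s) / (2 × 1.270e-12 m)
   Δp_min = 4.152e-23 kg·m/s

2. This momentum uncertainty corresponds to kinetic energy:
   KE ≈ (Δp)²/(2m) = (4.152e-23)²/(2 × 1.673e-27 kg)
   KE = 5.153e-19 J = 3.216 eV

Tighter localization requires more energy.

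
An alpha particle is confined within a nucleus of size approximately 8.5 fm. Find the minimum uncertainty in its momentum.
6.203 × 10^-21 kg·m/s

Using the Heisenberg uncertainty principle:
ΔxΔp ≥ ℏ/2

With Δx ≈ L = 8.500e-15 m (the confinement size):
Δp_min = ℏ/(2Δx)
Δp_min = (1.055e-34 J·s) / (2 × 8.500e-15 m)
Δp_min = 6.203e-21 kg·m/s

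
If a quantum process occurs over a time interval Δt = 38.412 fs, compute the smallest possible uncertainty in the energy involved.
8.568 meV

Using the energy-time uncertainty principle:
ΔEΔt ≥ ℏ/2

The minimum uncertainty in energy is:
ΔE_min = ℏ/(2Δt)
ΔE_min = (1.055e-34 J·s) / (2 × 3.841e-14 s)
ΔE_min = 1.373e-21 J = 8.568 meV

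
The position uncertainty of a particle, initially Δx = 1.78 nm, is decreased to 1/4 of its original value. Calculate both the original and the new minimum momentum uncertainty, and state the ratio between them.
Original Δp_min = 2.962 × 10^-26 kg·m/s; new Δp'_min = 1.185 × 10^-25 kg·m/s; ratio Δp'_min/Δp_min = 4.

From the uncertainty principle ΔxΔp ≥ ℏ/2, the minimum momentum uncertainty is Δp_min = ℏ/(2Δx).

Original (Δx = 1.78 nm = 1.780e-09 m):
Δp_min = (1.055e-34 J·s)/(2 × 1.780e-09 m) = 2.962e-26 kg·m/s

When Δx → (1/4)Δx:
Δp'_min = ℏ/(2 × (1/4)Δx) = 4 × ℏ/(2Δx) = 4 × Δp_min
Δp'_min = 4 × 2.962e-26 kg·m/s = 1.185e-25 kg·m/s

Since Δp_min ∝ 1/Δx, when Δx is decreased to 1/4 of its original value, Δp_min increases to 4 times its original value.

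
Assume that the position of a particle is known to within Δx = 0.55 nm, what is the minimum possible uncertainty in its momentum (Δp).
9.587 × 10^-26 kg·m/s

Using the Heisenberg uncertainty principle:
ΔxΔp ≥ ℏ/2

The minimum uncertainty in momentum is:
Δp_min = ℏ/(2Δx)
Δp_min = (1.055e-34 J·s) / (2 × 5.500e-10 m)
Δp_min = 9.587e-26 kg·m/s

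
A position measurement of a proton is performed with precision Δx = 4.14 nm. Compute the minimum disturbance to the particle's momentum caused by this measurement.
1.274 × 10^-26 kg·m/s

The uncertainty principle implies that measuring position disturbs momentum:
ΔxΔp ≥ ℏ/2

When we measure position with precision Δx, we necessarily introduce a momentum uncertainty:
Δp ≥ ℏ/(2Δx)
Δp_min = (1.055e-34 J·s) / (2 × 4.140e-09 m)
Δp_min = 1.274e-26 kg·m/s

The more precisely we measure position, the greater the momentum disturbance.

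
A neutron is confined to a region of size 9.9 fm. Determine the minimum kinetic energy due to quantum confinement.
52.855 keV

Using the uncertainty principle:

1. Position uncertainty: Δx ≈ 9.900e-15 m
2. Minimum momentum uncertainty: Δp = ℏ/(2Δx) = 5.326e-21 kg·m/s
3. Minimum kinetic energy:
   KE = (Δp)²/(2m) = (5.326e-21)²/(2 × 1.675e-27 kg)
   KE = 8.468e-15 J = 52.855 keV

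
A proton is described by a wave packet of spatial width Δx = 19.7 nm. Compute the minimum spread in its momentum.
2.677 × 10^-27 kg·m/s

For a wave packet, the spatial width Δx and momentum spread Δp are related by the uncertainty principle:
ΔxΔp ≥ ℏ/2

The minimum momentum spread is:
Δp_min = ℏ/(2Δx)
Δp_min = (1.055e-34 J·s) / (2 × 1.970e-08 m)
Δp_min = 2.677e-27 kg·m/s

A wave packet cannot have both a well-defined position and well-defined momentum.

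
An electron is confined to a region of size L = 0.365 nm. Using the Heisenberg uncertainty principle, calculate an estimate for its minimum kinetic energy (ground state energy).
71.495 meV

Using the uncertainty principle to estimate ground state energy:

1. The position uncertainty is approximately the confinement size:
   Δx ≈ L = 3.650e-10 m

2. From ΔxΔp ≥ ℏ/2, the minimum momentum uncertainty is:
   Δp ≈ ℏ/(2L) = 1.445e-25 kg·m/s

3. The kinetic energy is approximately:
   KE ≈ (Δp)²/(2m) = (1.445e-25)²/(2 × 9.109e-31 kg)
   KE ≈ 1.145e-20 J = 71.495 meV

This is an order-of-magnitude estimate of the ground state energy.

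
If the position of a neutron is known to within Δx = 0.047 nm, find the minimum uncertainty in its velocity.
669.811 m/s

Using the Heisenberg uncertainty principle and Δp = mΔv:
ΔxΔp ≥ ℏ/2
Δx(mΔv) ≥ ℏ/2

The minimum uncertainty in velocity is:
Δv_min = ℏ/(2mΔx)
Δv_min = (1.055e-34 J·s) / (2 × 1.675e-27 kg × 4.700e-11 m)
Δv_min = 6.698e+02 m/s = 669.811 m/s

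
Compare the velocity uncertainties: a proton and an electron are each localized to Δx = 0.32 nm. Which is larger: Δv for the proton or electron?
The electron has the larger minimum velocity uncertainty, by a ratio of 1836.2.

For both particles, Δp_min = ℏ/(2Δx) = 1.648e-25 kg·m/s (same for both).

The velocity uncertainty is Δv = Δp/m:
- proton: Δv = 1.648e-25 / 1.673e-27 = 9.851e+01 m/s = 98.514 m/s
- electron: Δv = 1.648e-25 / 9.109e-31 = 1.809e+05 m/s = 180.887 km/s

Ratio: 1.809e+05 / 9.851e+01 = 1836.2

The lighter particle has larger velocity uncertainty because Δv ∝ 1/m.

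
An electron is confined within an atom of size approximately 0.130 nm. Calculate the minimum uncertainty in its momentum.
4.056 × 10^-25 kg·m/s

Using the Heisenberg uncertainty principle:
ΔxΔp ≥ ℏ/2

With Δx ≈ L = 1.300e-10 m (the confinement size):
Δp_min = ℏ/(2Δx)
Δp_min = (1.055e-34 J·s) / (2 × 1.300e-10 m)
Δp_min = 4.056e-25 kg·m/s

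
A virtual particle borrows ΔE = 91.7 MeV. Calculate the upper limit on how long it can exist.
3.589 ys

Using the energy-time uncertainty principle:
ΔEΔt ≥ ℏ/2

For a virtual particle borrowing energy ΔE, the maximum lifetime is:
Δt_max = ℏ/(2ΔE)

Converting energy:
ΔE = 91.7 MeV = 1.469e-11 J

Δt_max = (1.055e-34 J·s) / (2 × 1.469e-11 J)
Δt_max = 3.589e-24 s = 3.589 ys

Virtual particles with higher borrowed energy exist for shorter times.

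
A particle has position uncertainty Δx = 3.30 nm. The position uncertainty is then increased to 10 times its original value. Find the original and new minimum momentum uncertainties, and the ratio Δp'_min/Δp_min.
Original Δp_min = 1.598 × 10^-26 kg·m/s; new Δp'_min = 1.598 × 10^-27 kg·m/s; ratio Δp'_min/Δp_min = 1/10.

From the uncertainty principle ΔxΔp ≥ ℏ/2, the minimum momentum uncertainty is Δp_min = ℏ/(2Δx).

Original (Δx = 3.30 nm = 3.300e-09 m):
Δp_min = (1.055e-34 J·s)/(2 × 3.300e-09 m) = 1.598e-26 kg·m/s

When Δx → 10Δx:
Δp'_min = ℏ/(2 × 10Δx) = (1/10) × ℏ/(2Δx) = (1/10) × Δp_min
Δp'_min = 1/10 × 1.598e-26 kg·m/s = 1.598e-27 kg·m/s

Since Δp_min ∝ 1/Δx, when Δx is increased to 10 times its original value, Δp_min decreases to 1/10 of its original value.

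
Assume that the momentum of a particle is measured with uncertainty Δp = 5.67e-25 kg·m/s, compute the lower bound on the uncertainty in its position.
92.996 pm

Using the Heisenberg uncertainty principle:
ΔxΔp ≥ ℏ/2

The minimum uncertainty in position is:
Δx_min = ℏ/(2Δp)
Δx_min = (1.055e-34 J·s) / (2 × 5.670e-25 kg·m/s)
Δx_min = 9.300e-11 m = 92.996 pm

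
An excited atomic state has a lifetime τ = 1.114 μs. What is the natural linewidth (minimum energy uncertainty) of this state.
295.427 peV

Using the energy-time uncertainty principle:
ΔEΔt ≥ ℏ/2

The lifetime τ represents the time uncertainty Δt.
The natural linewidth (minimum energy uncertainty) is:

ΔE = ℏ/(2τ)
ΔE = (1.055e-34 J·s) / (2 × 1.114e-06 s)
ΔE = 4.733e-29 J = 295.427 peV

This natural linewidth limits the precision of spectroscopic measurements.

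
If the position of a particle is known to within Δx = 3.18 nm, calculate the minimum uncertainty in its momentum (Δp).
1.658 × 10^-26 kg·m/s

Using the Heisenberg uncertainty principle:
ΔxΔp ≥ ℏ/2

The minimum uncertainty in momentum is:
Δp_min = ℏ/(2Δx)
Δp_min = (1.055e-34 J·s) / (2 × 3.180e-09 m)
Δp_min = 1.658e-26 kg·m/s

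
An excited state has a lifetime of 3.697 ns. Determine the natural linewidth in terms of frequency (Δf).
21.525 MHz

Using the energy-time uncertainty principle and E = hf:
ΔEΔt ≥ ℏ/2
hΔf·Δt ≥ ℏ/2

The minimum frequency uncertainty is:
Δf = ℏ/(2hτ) = 1/(4πτ)
Δf = 1/(4π × 3.697e-09 s)
Δf = 2.152e+07 Hz = 21.525 MHz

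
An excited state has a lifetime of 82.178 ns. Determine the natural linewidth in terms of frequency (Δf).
968.355 kHz

Using the energy-time uncertainty principle and E = hf:
ΔEΔt ≥ ℏ/2
hΔf·Δt ≥ ℏ/2

The minimum frequency uncertainty is:
Δf = ℏ/(2hτ) = 1/(4πτ)
Δf = 1/(4π × 8.218e-08 s)
Δf = 9.684e+05 Hz = 968.355 kHz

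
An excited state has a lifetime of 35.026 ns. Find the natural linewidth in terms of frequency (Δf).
2.272 MHz

Using the energy-time uncertainty principle and E = hf:
ΔEΔt ≥ ℏ/2
hΔf·Δt ≥ ℏ/2

The minimum frequency uncertainty is:
Δf = ℏ/(2hτ) = 1/(4πτ)
Δf = 1/(4π × 3.503e-08 s)
Δf = 2.272e+06 Hz = 2.272 MHz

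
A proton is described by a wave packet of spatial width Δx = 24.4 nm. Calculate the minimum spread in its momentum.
2.161 × 10^-27 kg·m/s

For a wave packet, the spatial width Δx and momentum spread Δp are related by the uncertainty principle:
ΔxΔp ≥ ℏ/2

The minimum momentum spread is:
Δp_min = ℏ/(2Δx)
Δp_min = (1.055e-34 J·s) / (2 × 2.440e-08 m)
Δp_min = 2.161e-27 kg·m/s

A wave packet cannot have both a well-defined position and well-defined momentum.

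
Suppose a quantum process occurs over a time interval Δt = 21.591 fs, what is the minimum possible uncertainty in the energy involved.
15.243 meV

Using the energy-time uncertainty principle:
ΔEΔt ≥ ℏ/2

The minimum uncertainty in energy is:
ΔE_min = ℏ/(2Δt)
ΔE_min = (1.055e-34 J·s) / (2 × 2.159e-14 s)
ΔE_min = 2.442e-21 J = 15.243 meV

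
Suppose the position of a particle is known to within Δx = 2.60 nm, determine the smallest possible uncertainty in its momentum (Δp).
2.028 × 10^-26 kg·m/s

Using the Heisenberg uncertainty principle:
ΔxΔp ≥ ℏ/2

The minimum uncertainty in momentum is:
Δp_min = ℏ/(2Δx)
Δp_min = (1.055e-34 J·s) / (2 × 2.600e-09 m)
Δp_min = 2.028e-26 kg·m/s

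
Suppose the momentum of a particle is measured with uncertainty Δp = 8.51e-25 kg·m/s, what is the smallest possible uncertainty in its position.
61.961 pm

Using the Heisenberg uncertainty principle:
ΔxΔp ≥ ℏ/2

The minimum uncertainty in position is:
Δx_min = ℏ/(2Δp)
Δx_min = (1.055e-34 J·s) / (2 × 8.510e-25 kg·m/s)
Δx_min = 6.196e-11 m = 61.961 pm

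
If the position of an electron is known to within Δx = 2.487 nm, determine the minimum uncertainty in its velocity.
23.275 km/s

Using the Heisenberg uncertainty principle and Δp = mΔv:
ΔxΔp ≥ ℏ/2
Δx(mΔv) ≥ ℏ/2

The minimum uncertainty in velocity is:
Δv_min = ℏ/(2mΔx)
Δv_min = (1.055e-34 J·s) / (2 × 9.109e-31 kg × 2.487e-09 m)
Δv_min = 2.327e+04 m/s = 23.275 km/s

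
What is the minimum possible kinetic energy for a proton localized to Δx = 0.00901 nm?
63.901 meV

Localizing a particle requires giving it sufficient momentum uncertainty:

1. From uncertainty principle: Δp ≥ ℏ/(2Δx)
   Δp_min = (1.055e-34 J·s) / (2 × 9.010e-12 m)
   Δp_min = 5.852e-24 kg·m/s

2. This momentum uncertainty corresponds to kinetic energy:
   KE ≈ (Δp)²/(2m) = (5.852e-24)²/(2 × 1.673e-27 kg)
   KE = 1.024e-20 J = 63.901 meV

Tighter localization requires more energy.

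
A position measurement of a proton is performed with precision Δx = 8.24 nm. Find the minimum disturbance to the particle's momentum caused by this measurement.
6.399 × 10^-27 kg·m/s

The uncertainty principle implies that measuring position disturbs momentum:
ΔxΔp ≥ ℏ/2

When we measure position with precision Δx, we necessarily introduce a momentum uncertainty:
Δp ≥ ℏ/(2Δx)
Δp_min = (1.055e-34 J·s) / (2 × 8.240e-09 m)
Δp_min = 6.399e-27 kg·m/s

The more precisely we measure position, the greater the momentum disturbance.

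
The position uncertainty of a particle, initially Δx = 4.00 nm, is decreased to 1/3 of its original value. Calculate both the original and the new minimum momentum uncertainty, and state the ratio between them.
Original Δp_min = 1.318 × 10^-26 kg·m/s; new Δp'_min = 3.955 × 10^-26 kg·m/s; ratio Δp'_min/Δp_min = 3.

From the uncertainty principle ΔxΔp ≥ ℏ/2, the minimum momentum uncertainty is Δp_min = ℏ/(2Δx).

Original (Δx = 4.00 nm = 4.000e-09 m):
Δp_min = (1.055e-34 J·s)/(2 × 4.000e-09 m) = 1.318e-26 kg·m/s

When Δx → (1/3)Δx:
Δp'_min = ℏ/(2 × (1/3)Δx) = 3 × ℏ/(2Δx) = 3 × Δp_min
Δp'_min = 3 × 1.318e-26 kg·m/s = 3.955e-26 kg·m/s

Since Δp_min ∝ 1/Δx, when Δx is decreased to 1/3 of its original value, Δp_min increases to 3 times its original value.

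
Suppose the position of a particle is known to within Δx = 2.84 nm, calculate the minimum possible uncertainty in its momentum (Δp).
1.857 × 10^-26 kg·m/s

Using the Heisenberg uncertainty principle:
ΔxΔp ≥ ℏ/2

The minimum uncertainty in momentum is:
Δp_min = ℏ/(2Δx)
Δp_min = (1.055e-34 J·s) / (2 × 2.840e-09 m)
Δp_min = 1.857e-26 kg·m/s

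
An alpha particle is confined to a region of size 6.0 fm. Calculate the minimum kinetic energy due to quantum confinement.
36.272 keV

Using the uncertainty principle:

1. Position uncertainty: Δx ≈ 6.000e-15 m
2. Minimum momentum uncertainty: Δp = ℏ/(2Δx) = 8.788e-21 kg·m/s
3. Minimum kinetic energy:
   KE = (Δp)²/(2m) = (8.788e-21)²/(2 × 6.645e-27 kg)
   KE = 5.811e-15 J = 36.272 keV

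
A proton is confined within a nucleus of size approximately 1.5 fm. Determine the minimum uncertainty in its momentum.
3.515 × 10^-20 kg·m/s

Using the Heisenberg uncertainty principle:
ΔxΔp ≥ ℏ/2

With Δx ≈ L = 1.500e-15 m (the confinement size):
Δp_min = ℏ/(2Δx)
Δp_min = (1.055e-34 J·s) / (2 × 1.500e-15 m)
Δp_min = 3.515e-20 kg·m/s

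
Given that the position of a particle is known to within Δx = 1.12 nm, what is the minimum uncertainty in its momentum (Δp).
4.708 × 10^-26 kg·m/s

Using the Heisenberg uncertainty principle:
ΔxΔp ≥ ℏ/2

The minimum uncertainty in momentum is:
Δp_min = ℏ/(2Δx)
Δp_min = (1.055e-34 J·s) / (2 × 1.120e-09 m)
Δp_min = 4.708e-26 kg·m/s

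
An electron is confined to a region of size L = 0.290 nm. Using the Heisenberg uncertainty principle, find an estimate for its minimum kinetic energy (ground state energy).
113.257 meV

Using the uncertainty principle to estimate ground state energy:

1. The position uncertainty is approximately the confinement size:
   Δx ≈ L = 2.900e-10 m

2. From ΔxΔp ≥ ℏ/2, the minimum momentum uncertainty is:
   Δp ≈ ℏ/(2L) = 1.818e-25 kg·m/s

3. The kinetic energy is approximately:
   KE ≈ (Δp)²/(2m) = (1.818e-25)²/(2 × 9.109e-31 kg)
   KE ≈ 1.815e-20 J = 113.257 meV

This is an order-of-magnitude estimate of the ground state energy.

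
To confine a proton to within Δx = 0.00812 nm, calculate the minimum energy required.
78.676 meV

Localizing a particle requires giving it sufficient momentum uncertainty:

1. From uncertainty principle: Δp ≥ ℏ/(2Δx)
   Δp_min = (1.055e-34 J·s) / (2 × 8.120e-12 m)
   Δp_min = 6.494e-24 kg·m/s

2. This momentum uncertainty corresponds to kinetic energy:
   KE ≈ (Δp)²/(2m) = (6.494e-24)²/(2 × 1.673e-27 kg)
   KE = 1.261e-20 J = 78.676 meV

Tighter localization requires more energy.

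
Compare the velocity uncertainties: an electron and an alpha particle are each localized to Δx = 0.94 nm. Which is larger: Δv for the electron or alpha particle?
The electron has the larger minimum velocity uncertainty, by a ratio of 7294.3.

For both particles, Δp_min = ℏ/(2Δx) = 5.609e-26 kg·m/s (same for both).

The velocity uncertainty is Δv = Δp/m:
- electron: Δv = 5.609e-26 / 9.109e-31 = 6.158e+04 m/s = 61.579 km/s
- alpha particle: Δv = 5.609e-26 / 6.645e-27 = 8.442e+00 m/s = 8.442 m/s

Ratio: 6.158e+04 / 8.442e+00 = 7294.3

The lighter particle has larger velocity uncertainty because Δv ∝ 1/m.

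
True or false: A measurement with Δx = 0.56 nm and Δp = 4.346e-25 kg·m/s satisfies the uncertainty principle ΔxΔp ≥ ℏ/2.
Yes, it satisfies the uncertainty principle.

Calculate the product ΔxΔp:
ΔxΔp = (5.600e-10 m) × (4.346e-25 kg·m/s)
ΔxΔp = 2.434e-34 J·s

Compare to the minimum allowed value ℏ/2:
ℏ/2 = 5.273e-35 J·s

Since ΔxΔp = 2.434e-34 J·s ≥ 5.273e-35 J·s = ℏ/2,
the measurement satisfies the uncertainty principle.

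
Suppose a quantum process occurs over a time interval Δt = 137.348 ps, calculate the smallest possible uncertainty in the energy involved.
2.396 μeV

Using the energy-time uncertainty principle:
ΔEΔt ≥ ℏ/2

The minimum uncertainty in energy is:
ΔE_min = ℏ/(2Δt)
ΔE_min = (1.055e-34 J·s) / (2 × 1.373e-10 s)
ΔE_min = 3.839e-25 J = 2.396 μeV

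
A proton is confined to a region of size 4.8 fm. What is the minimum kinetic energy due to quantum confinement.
225.150 keV

Using the uncertainty principle:

1. Position uncertainty: Δx ≈ 4.800e-15 m
2. Minimum momentum uncertainty: Δp = ℏ/(2Δx) = 1.099e-20 kg·m/s
3. Minimum kinetic energy:
   KE = (Δp)²/(2m) = (1.099e-20)²/(2 × 1.673e-27 kg)
   KE = 3.607e-14 J = 225.150 keV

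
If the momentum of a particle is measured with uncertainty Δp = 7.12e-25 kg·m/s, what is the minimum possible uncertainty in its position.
74.057 pm

Using the Heisenberg uncertainty principle:
ΔxΔp ≥ ℏ/2

The minimum uncertainty in position is:
Δx_min = ℏ/(2Δp)
Δx_min = (1.055e-34 J·s) / (2 × 7.120e-25 kg·m/s)
Δx_min = 7.406e-11 m = 74.057 pm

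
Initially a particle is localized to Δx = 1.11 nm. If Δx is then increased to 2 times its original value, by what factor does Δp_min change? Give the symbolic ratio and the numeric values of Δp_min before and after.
Original Δp_min = 4.750 × 10^-26 kg·m/s; new Δp'_min = 2.375 × 10^-26 kg·m/s; ratio Δp'_min/Δp_min = 1/2.

From the uncertainty principle ΔxΔp ≥ ℏ/2, the minimum momentum uncertainty is Δp_min = ℏ/(2Δx).

Original (Δx = 1.11 nm = 1.110e-09 m):
Δp_min = (1.055e-34 J·s)/(2 × 1.110e-09 m) = 4.750e-26 kg·m/s

When Δx → 2Δx:
Δp'_min = ℏ/(2 × 2Δx) = (1/2) × ℏ/(2Δx) = (1/2) × Δp_min
Δp'_min = 1/2 × 4.750e-26 kg·m/s = 2.375e-26 kg·m/s

Since Δp_min ∝ 1/Δx, when Δx is increased to 2 times its original value, Δp_min decreases to 1/2 of its original value.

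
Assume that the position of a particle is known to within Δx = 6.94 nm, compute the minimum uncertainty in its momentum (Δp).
7.598 × 10^-27 kg·m/s

Using the Heisenberg uncertainty principle:
ΔxΔp ≥ ℏ/2

The minimum uncertainty in momentum is:
Δp_min = ℏ/(2Δx)
Δp_min = (1.055e-34 J·s) / (2 × 6.940e-09 m)
Δp_min = 7.598e-27 kg·m/s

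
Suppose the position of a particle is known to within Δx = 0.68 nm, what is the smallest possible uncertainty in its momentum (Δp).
7.754 × 10^-26 kg·m/s

Using the Heisenberg uncertainty principle:
ΔxΔp ≥ ℏ/2

The minimum uncertainty in momentum is:
Δp_min = ℏ/(2Δx)
Δp_min = (1.055e-34 J·s) / (2 × 6.800e-10 m)
Δp_min = 7.754e-26 kg·m/s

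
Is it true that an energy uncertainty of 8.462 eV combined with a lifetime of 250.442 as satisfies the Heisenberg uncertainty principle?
Yes, it satisfies the uncertainty relation.

Calculate the product ΔEΔt:
ΔE = 8.462 eV = 1.356e-18 J
ΔEΔt = (1.356e-18 J) × (2.504e-16 s)
ΔEΔt = 3.395e-34 J·s

Compare to the minimum allowed value ℏ/2:
ℏ/2 = 5.273e-35 J·s

Since ΔEΔt = 3.395e-34 J·s ≥ 5.273e-35 J·s = ℏ/2,
this satisfies the uncertainty relation.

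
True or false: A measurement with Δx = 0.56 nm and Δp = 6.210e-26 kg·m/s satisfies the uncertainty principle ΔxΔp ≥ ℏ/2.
No, it violates the uncertainty principle (impossible measurement).

Calculate the product ΔxΔp:
ΔxΔp = (5.600e-10 m) × (6.210e-26 kg·m/s)
ΔxΔp = 3.478e-35 J·s

Compare to the minimum allowed value ℏ/2:
ℏ/2 = 5.273e-35 J·s

Since ΔxΔp = 3.478e-35 J·s < 5.273e-35 J·s = ℏ/2,
the measurement violates the uncertainty principle.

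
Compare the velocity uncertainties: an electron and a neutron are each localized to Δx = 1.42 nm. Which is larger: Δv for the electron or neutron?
The electron has the larger minimum velocity uncertainty, by a ratio of 1838.7.

For both particles, Δp_min = ℏ/(2Δx) = 3.713e-26 kg·m/s (same for both).

The velocity uncertainty is Δv = Δp/m:
- electron: Δv = 3.713e-26 / 9.109e-31 = 4.076e+04 m/s = 40.763 km/s
- neutron: Δv = 3.713e-26 / 1.675e-27 = 2.217e+01 m/s = 22.170 m/s

Ratio: 4.076e+04 / 2.217e+01 = 1838.7

The lighter particle has larger velocity uncertainty because Δv ∝ 1/m.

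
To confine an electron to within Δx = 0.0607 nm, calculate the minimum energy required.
2.585 eV

Localizing a particle requires giving it sufficient momentum uncertainty:

1. From uncertainty principle: Δp ≥ ℏ/(2Δx)
   Δp_min = (1.055e-34 J·s) / (2 × 6.070e-11 m)
   Δp_min = 8.687e-25 kg·m/s

2. This momentum uncertainty corresponds to kinetic energy:
   KE ≈ (Δp)²/(2m) = (8.687e-25)²/(2 × 9.109e-31 kg)
   KE = 4.142e-19 J = 2.585 eV

Tighter localization requires more energy.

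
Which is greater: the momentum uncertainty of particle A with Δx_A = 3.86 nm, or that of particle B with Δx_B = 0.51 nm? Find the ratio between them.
Particle B has the larger minimum momentum uncertainty, by a factor of 7.57.

For each particle, the minimum momentum uncertainty is Δp_min = ℏ/(2Δx):

Particle A: Δp_A = ℏ/(2×3.860e-09 m) = 1.366e-26 kg·m/s
Particle B: Δp_B = ℏ/(2×5.100e-10 m) = 1.034e-25 kg·m/s

Ratio: Δp_B/Δp_A = 7.57

Since Δp_min ∝ 1/Δx, the particle with smaller position uncertainty (B) has larger momentum uncertainty.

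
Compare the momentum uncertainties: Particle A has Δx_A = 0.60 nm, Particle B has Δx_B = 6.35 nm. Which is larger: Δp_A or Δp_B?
Particle A has the larger minimum momentum uncertainty, by a factor of 10.58.

For each particle, the minimum momentum uncertainty is Δp_min = ℏ/(2Δx):

Particle A: Δp_A = ℏ/(2×6.000e-10 m) = 8.788e-26 kg·m/s
Particle B: Δp_B = ℏ/(2×6.350e-09 m) = 8.304e-27 kg·m/s

Ratio: Δp_A/Δp_B = 10.58

Since Δp_min ∝ 1/Δx, the particle with smaller position uncertainty (A) has larger momentum uncertainty.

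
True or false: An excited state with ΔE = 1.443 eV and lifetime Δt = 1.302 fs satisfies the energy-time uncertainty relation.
Yes, it satisfies the uncertainty relation.

Calculate the product ΔEΔt:
ΔE = 1.443 eV = 2.312e-19 J
ΔEΔt = (2.312e-19 J) × (1.302e-15 s)
ΔEΔt = 3.010e-34 J·s

Compare to the minimum allowed value ℏ/2:
ℏ/2 = 5.273e-35 J·s

Since ΔEΔt = 3.010e-34 J·s ≥ 5.273e-35 J·s = ℏ/2,
this satisfies the uncertainty relation.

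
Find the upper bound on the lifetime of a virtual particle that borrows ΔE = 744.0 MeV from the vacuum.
4.423 × 10^-25 s

Using the energy-time uncertainty principle:
ΔEΔt ≥ ℏ/2

For a virtual particle borrowing energy ΔE, the maximum lifetime is:
Δt_max = ℏ/(2ΔE)

Converting energy:
ΔE = 744.0 MeV = 1.192e-10 J

Δt_max = (1.055e-34 J·s) / (2 × 1.192e-10 J)
Δt_max = 4.423e-25 s = 4.423 × 10^-25 s

Virtual particles with higher borrowed energy exist for shorter times.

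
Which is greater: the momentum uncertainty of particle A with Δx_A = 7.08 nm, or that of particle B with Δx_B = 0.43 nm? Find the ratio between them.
Particle B has the larger minimum momentum uncertainty, by a factor of 16.47.

For each particle, the minimum momentum uncertainty is Δp_min = ℏ/(2Δx):

Particle A: Δp_A = ℏ/(2×7.080e-09 m) = 7.448e-27 kg·m/s
Particle B: Δp_B = ℏ/(2×4.300e-10 m) = 1.226e-25 kg·m/s

Ratio: Δp_B/Δp_A = 16.47

Since Δp_min ∝ 1/Δx, the particle with smaller position uncertainty (B) has larger momentum uncertainty.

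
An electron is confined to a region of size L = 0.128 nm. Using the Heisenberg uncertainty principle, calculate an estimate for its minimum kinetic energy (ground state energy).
581.357 meV

Using the uncertainty principle to estimate ground state energy:

1. The position uncertainty is approximately the confinement size:
   Δx ≈ L = 1.280e-10 m

2. From ΔxΔp ≥ ℏ/2, the minimum momentum uncertainty is:
   Δp ≈ ℏ/(2L) = 4.119e-25 kg·m/s

3. The kinetic energy is approximately:
   KE ≈ (Δp)²/(2m) = (4.119e-25)²/(2 × 9.109e-31 kg)
   KE ≈ 9.314e-20 J = 581.357 meV

This is an order-of-magnitude estimate of the ground state energy.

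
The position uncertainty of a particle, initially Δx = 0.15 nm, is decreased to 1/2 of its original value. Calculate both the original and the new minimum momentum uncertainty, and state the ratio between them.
Original Δp_min = 3.515 × 10^-25 kg·m/s; new Δp'_min = 7.030 × 10^-25 kg·m/s; ratio Δp'_min/Δp_min = 2.

From the uncertainty principle ΔxΔp ≥ ℏ/2, the minimum momentum uncertainty is Δp_min = ℏ/(2Δx).

Original (Δx = 0.15 nm = 1.500e-10 m):
Δp_min = (1.055e-34 J·s)/(2 × 1.500e-10 m) = 3.515e-25 kg·m/s

When Δx → (1/2)Δx:
Δp'_min = ℏ/(2 × (1/2)Δx) = 2 × ℏ/(2Δx) = 2 × Δp_min
Δp'_min = 2 × 3.515e-25 kg·m/s = 7.030e-25 kg·m/s

Since Δp_min ∝ 1/Δx, when Δx is decreased to 1/2 of its original value, Δp_min increases to 2 times its original value.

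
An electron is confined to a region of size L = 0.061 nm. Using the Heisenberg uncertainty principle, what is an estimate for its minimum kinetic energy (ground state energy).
2.560 eV

Using the uncertainty principle to estimate ground state energy:

1. The position uncertainty is approximately the confinement size:
   Δx ≈ L = 6.100e-11 m

2. From ΔxΔp ≥ ℏ/2, the minimum momentum uncertainty is:
   Δp ≈ ℏ/(2L) = 8.644e-25 kg·m/s

3. The kinetic energy is approximately:
   KE ≈ (Δp)²/(2m) = (8.644e-25)²/(2 × 9.109e-31 kg)
   KE ≈ 4.101e-19 J = 2.560 eV

This is an order-of-magnitude estimate of the ground state energy.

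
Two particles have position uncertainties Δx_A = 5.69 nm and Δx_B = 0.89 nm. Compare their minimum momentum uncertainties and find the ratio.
Particle B has the larger minimum momentum uncertainty, by a factor of 6.39.

For each particle, the minimum momentum uncertainty is Δp_min = ℏ/(2Δx):

Particle A: Δp_A = ℏ/(2×5.690e-09 m) = 9.267e-27 kg·m/s
Particle B: Δp_B = ℏ/(2×8.900e-10 m) = 5.925e-26 kg·m/s

Ratio: Δp_B/Δp_A = 6.39

Since Δp_min ∝ 1/Δx, the particle with smaller position uncertainty (B) has larger momentum uncertainty.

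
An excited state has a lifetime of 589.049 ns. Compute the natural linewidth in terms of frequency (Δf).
135.095 kHz

Using the energy-time uncertainty principle and E = hf:
ΔEΔt ≥ ℏ/2
hΔf·Δt ≥ ℏ/2

The minimum frequency uncertainty is:
Δf = ℏ/(2hτ) = 1/(4πτ)
Δf = 1/(4π × 5.890e-07 s)
Δf = 1.351e+05 Hz = 135.095 kHz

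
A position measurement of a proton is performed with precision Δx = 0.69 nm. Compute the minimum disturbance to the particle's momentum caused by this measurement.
7.642 × 10^-26 kg·m/s

The uncertainty principle implies that measuring position disturbs momentum:
ΔxΔp ≥ ℏ/2

When we measure position with precision Δx, we necessarily introduce a momentum uncertainty:
Δp ≥ ℏ/(2Δx)
Δp_min = (1.055e-34 J·s) / (2 × 6.900e-10 m)
Δp_min = 7.642e-26 kg·m/s

The more precisely we measure position, the greater the momentum disturbance.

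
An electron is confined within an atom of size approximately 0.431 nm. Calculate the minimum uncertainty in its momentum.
1.223 × 10^-25 kg·m/s

Using the Heisenberg uncertainty principle:
ΔxΔp ≥ ℏ/2

With Δx ≈ L = 4.310e-10 m (the confinement size):
Δp_min = ℏ/(2Δx)
Δp_min = (1.055e-34 J·s) / (2 × 4.310e-10 m)
Δp_min = 1.223e-25 kg·m/s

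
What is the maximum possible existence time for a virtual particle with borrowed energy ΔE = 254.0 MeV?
1.296 ys

Using the energy-time uncertainty principle:
ΔEΔt ≥ ℏ/2

For a virtual particle borrowing energy ΔE, the maximum lifetime is:
Δt_max = ℏ/(2ΔE)

Converting energy:
ΔE = 254.0 MeV = 4.070e-11 J

Δt_max = (1.055e-34 J·s) / (2 × 4.070e-11 J)
Δt_max = 1.296e-24 s = 1.296 ys

Virtual particles with higher borrowed energy exist for shorter times.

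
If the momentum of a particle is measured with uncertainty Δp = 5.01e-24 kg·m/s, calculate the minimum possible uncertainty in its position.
10.525 pm

Using the Heisenberg uncertainty principle:
ΔxΔp ≥ ℏ/2

The minimum uncertainty in position is:
Δx_min = ℏ/(2Δp)
Δx_min = (1.055e-34 J·s) / (2 × 5.010e-24 kg·m/s)
Δx_min = 1.052e-11 m = 10.525 pm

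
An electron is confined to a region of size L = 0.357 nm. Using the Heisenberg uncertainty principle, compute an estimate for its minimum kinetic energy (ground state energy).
74.735 meV

Using the uncertainty principle to estimate ground state energy:

1. The position uncertainty is approximately the confinement size:
   Δx ≈ L = 3.570e-10 m

2. From ΔxΔp ≥ ℏ/2, the minimum momentum uncertainty is:
   Δp ≈ ℏ/(2L) = 1.477e-25 kg·m/s

3. The kinetic energy is approximately:
   KE ≈ (Δp)²/(2m) = (1.477e-25)²/(2 × 9.109e-31 kg)
   KE ≈ 1.197e-20 J = 74.735 meV

This is an order-of-magnitude estimate of the ground state energy.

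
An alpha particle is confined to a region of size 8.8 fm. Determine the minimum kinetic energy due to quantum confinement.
16.862 keV

Using the uncertainty principle:

1. Position uncertainty: Δx ≈ 8.800e-15 m
2. Minimum momentum uncertainty: Δp = ℏ/(2Δx) = 5.992e-21 kg·m/s
3. Minimum kinetic energy:
   KE = (Δp)²/(2m) = (5.992e-21)²/(2 × 6.645e-27 kg)
   KE = 2.702e-15 J = 16.862 keV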